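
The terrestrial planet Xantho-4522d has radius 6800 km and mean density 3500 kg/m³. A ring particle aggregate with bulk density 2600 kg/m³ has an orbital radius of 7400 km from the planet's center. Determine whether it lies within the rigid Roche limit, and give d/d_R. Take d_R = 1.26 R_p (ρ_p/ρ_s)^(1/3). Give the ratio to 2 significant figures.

inside; d/d_R ≈ 0.78

d_R = 1.26 × (6800 km) × (3500/2600)^(1/3) = 9460 km
d/d_R = (7400) / (9460) = 0.78
Since d/d_R < 1, the body is inside the Roche limit.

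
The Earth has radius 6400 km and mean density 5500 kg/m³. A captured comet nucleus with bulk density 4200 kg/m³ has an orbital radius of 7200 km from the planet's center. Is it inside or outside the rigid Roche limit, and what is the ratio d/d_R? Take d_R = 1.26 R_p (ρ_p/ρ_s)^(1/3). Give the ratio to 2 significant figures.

d_R = 1.26 × (6400 km) × (5500/4200)^(1/3) = 8822 km
d/d_R = (7200) / (8822) = 0.82
Since d/d_R < 1, the body is inside the Roche limit.

inside; d/d_R ≈ 0.82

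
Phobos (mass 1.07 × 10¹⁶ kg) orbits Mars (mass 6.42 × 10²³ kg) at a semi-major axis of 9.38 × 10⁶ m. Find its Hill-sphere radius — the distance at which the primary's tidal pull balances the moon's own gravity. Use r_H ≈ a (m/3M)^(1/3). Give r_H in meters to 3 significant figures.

1.66 × 10⁴ m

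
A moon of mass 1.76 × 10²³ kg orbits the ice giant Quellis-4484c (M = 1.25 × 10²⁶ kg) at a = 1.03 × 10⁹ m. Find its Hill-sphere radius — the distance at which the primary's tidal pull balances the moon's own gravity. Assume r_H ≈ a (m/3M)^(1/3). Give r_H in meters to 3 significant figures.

8.00 × 10⁷ m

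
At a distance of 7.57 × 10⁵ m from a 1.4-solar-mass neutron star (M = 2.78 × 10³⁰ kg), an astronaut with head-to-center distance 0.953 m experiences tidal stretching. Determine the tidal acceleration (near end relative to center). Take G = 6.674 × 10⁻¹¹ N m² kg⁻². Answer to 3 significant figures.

8.15 × 10² m/s²

a_tidal = 2GMr/d³
        = 2 × (6.674 × 10⁻¹¹) × (2.78 × 10³⁰) × (0.953) / (7.57 × 10⁵)³
        = 8.15 × 10² m/s²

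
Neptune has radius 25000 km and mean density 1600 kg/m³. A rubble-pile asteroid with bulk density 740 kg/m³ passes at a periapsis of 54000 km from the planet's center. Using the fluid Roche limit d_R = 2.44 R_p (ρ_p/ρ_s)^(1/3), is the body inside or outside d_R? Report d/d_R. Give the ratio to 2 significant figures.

inside; d/d_R ≈ 0.68

d_R = 2.44 × (25000 km) × (1600/740)^(1/3) = 78880 km
d/d_R = (54000) / (78880) = 0.68
Since d/d_R < 1, the body is inside the Roche limit.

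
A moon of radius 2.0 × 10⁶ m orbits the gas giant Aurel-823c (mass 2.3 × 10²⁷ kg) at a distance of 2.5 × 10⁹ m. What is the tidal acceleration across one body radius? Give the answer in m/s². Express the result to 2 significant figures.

The tidal stretch is the gradient of GM/d² times the body's extent r, hence the 1/d³ dependence.
a_tidal = 2GMr/d³
        = 2 × (6.674 × 10⁻¹¹) × (2.3 × 10²⁷) × (2.0 × 10⁶) / (2.5 × 10⁹)³
        = 3.9 × 10⁻⁵ m/s²

3.9 × 10⁻⁵ m/s²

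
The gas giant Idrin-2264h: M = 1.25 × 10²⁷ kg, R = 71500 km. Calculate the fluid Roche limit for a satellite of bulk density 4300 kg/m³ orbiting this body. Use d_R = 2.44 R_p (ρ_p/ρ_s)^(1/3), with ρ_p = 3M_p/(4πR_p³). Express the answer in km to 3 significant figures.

ρ_p = 3M_p/(4πR_p³) = 3 × (1.25 × 10²⁷) / (4π × (7.15 × 10⁷ m)³) = 816 kg/m³
d_R = 2.44 × 71500 km × (816/4300)^(1/3)
    = 1.00 × 10⁵ km

1.00 × 10⁵ km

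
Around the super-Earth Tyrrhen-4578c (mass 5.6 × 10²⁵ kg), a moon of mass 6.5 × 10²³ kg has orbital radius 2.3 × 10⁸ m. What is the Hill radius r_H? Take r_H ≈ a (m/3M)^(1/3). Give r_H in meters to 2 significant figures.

r_H ≈ a (m/3M)^(1/3)
    = (2.3 × 10⁸) × (6.5 × 10²³ / (3 × 5.6 × 10²⁵))^(1/3)
    = 3.6 × 10⁷ m

3.6 × 10⁷ m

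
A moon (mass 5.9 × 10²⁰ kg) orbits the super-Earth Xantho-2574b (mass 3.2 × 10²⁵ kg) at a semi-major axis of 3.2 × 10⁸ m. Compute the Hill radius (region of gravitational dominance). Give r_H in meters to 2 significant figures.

r_H ≈ a (m/3M)^(1/3)
    = (3.2 × 10⁸) × (5.9 × 10²⁰ / (3 × 3.2 × 10²⁵))^(1/3)
    = 5.9 × 10⁶ m

5.9 × 10⁶ m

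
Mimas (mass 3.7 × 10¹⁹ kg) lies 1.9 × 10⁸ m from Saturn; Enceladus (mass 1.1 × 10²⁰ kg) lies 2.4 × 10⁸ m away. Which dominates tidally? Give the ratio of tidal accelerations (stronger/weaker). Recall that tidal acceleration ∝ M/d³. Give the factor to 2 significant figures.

The tide-raising term goes as M/d³ (the gradient of a 1/d² field).
Mimas: (3.7 × 10¹⁹) / (1.9 × 10⁸)³ = 5.394 × 10⁻⁶
Enceladus: (1.1 × 10²⁰) / (2.4 × 10⁸)³ = 7.957 × 10⁻⁶
Ratio (larger/smaller) = 1.5

Enceladus, by a factor of ≈ 1.5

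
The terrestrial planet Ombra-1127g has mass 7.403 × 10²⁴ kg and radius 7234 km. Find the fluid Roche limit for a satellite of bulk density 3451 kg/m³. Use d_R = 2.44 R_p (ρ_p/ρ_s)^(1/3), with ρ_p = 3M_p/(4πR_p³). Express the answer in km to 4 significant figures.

ρ_p = 3M_p/(4πR_p³) = 3 × (7.403 × 10²⁴) / (4π × (7.234 × 10⁶ m)³) = 4669 kg/m³
d_R = 2.44 × 7234 km × (4669/3451)^(1/3)
    = 19520 km

19520 km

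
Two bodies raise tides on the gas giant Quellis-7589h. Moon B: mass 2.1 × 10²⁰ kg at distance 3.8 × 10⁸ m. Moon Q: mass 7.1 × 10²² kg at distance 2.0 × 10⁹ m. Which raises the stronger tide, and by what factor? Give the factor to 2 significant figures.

Tidal stretch scales as M/d³; compute that for each body.
Moon B: (2.1 × 10²⁰) / (3.8 × 10⁸)³ = 3.827 × 10⁻⁶
Moon Q: (7.1 × 10²²) / (2.0 × 10⁹)³ = 8.875 × 10⁻⁶
Ratio (larger/smaller) = 2.3

Moon Q, by a factor of ≈ 2.3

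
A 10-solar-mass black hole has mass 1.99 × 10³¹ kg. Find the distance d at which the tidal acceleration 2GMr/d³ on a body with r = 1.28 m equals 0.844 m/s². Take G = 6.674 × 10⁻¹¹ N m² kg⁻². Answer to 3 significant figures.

1.59 × 10⁷ m

2GMr/d³ = a_tidal  ⇒  d = (2GMr / a_tidal)^(1/3)
d = (2 × 6.674×10⁻¹¹ × (1.99 × 10³¹) × (1.28) / (0.844))^(1/3)
  = 1.59 × 10⁷ m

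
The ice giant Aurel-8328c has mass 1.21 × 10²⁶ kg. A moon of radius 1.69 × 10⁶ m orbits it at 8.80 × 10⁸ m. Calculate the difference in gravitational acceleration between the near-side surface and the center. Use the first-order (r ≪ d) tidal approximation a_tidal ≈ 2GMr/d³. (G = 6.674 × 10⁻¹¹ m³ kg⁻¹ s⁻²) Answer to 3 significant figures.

4.01 × 10⁻⁵ m/s²

The tidal stretch is the gradient of GM/d² times the body's extent r, hence the 1/d³ dependence.
Δa = 2GMr/d³
   = 2 × (6.674 × 10⁻¹¹) × (1.21 × 10²⁶) × (1.69 × 10⁶) / (8.80 × 10⁸)³
   = 4.01 × 10⁻⁵ m/s²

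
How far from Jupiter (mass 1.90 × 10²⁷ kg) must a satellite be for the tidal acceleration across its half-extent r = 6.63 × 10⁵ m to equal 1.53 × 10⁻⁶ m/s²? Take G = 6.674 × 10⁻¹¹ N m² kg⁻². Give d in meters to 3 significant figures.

2GMr/d³ = a_tidal  ⇒  d = (2GMr / a_tidal)^(1/3)
d = (2 × 6.674×10⁻¹¹ × (1.90 × 10²⁷) × (6.63 × 10⁵) / (1.53 × 10⁻⁶))^(1/3)
  = 4.79 × 10⁹ m

4.79 × 10⁹ m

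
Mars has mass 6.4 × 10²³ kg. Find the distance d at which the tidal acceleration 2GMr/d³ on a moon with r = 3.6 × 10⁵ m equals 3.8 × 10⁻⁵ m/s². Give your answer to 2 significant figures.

2GMr/d³ = a_tidal  ⇒  d = (2GMr / a_tidal)^(1/3)
d = (2 × 6.674×10⁻¹¹ × (6.4 × 10²³) × (3.6 × 10⁵) / (3.8 × 10⁻⁵))^(1/3)
  = 9.3 × 10⁷ m

9.3 × 10⁷ m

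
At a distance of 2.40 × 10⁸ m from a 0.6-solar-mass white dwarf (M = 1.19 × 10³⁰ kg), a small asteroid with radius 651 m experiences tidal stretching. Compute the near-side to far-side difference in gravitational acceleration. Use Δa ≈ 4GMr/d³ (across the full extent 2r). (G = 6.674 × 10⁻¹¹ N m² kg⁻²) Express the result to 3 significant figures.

1.50 × 10⁻² m/s²

Δg = 4GMr/d³
   = 4 × (6.674 × 10⁻¹¹) × (1.19 × 10³⁰) × (651) / (2.40 × 10⁸)³
   = 1.50 × 10⁻² m/s²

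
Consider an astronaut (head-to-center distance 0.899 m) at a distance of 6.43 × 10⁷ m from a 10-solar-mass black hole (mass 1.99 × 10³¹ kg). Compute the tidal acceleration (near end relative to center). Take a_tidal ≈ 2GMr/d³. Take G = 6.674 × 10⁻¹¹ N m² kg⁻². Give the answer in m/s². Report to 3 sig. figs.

Δa = 2GMr/d³
   = 2 × (6.674 × 10⁻¹¹) × (1.99 × 10³¹) × (0.899) / (6.43 × 10⁷)³
   = 8.98 × 10⁻³ m/s²

8.98 × 10⁻³ m/s²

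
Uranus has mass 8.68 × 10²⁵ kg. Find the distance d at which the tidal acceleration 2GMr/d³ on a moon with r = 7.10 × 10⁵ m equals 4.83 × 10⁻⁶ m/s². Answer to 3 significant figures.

1.19 × 10⁹ m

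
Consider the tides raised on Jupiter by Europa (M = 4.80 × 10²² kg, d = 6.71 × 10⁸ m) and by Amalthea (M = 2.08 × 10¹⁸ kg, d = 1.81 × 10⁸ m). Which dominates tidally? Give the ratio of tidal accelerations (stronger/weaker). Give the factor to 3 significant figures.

Europa, by a factor of ≈ 453

The tide-raising term goes as M/d³ (the gradient of a 1/d² field).
Europa: (4.80 × 10²²) / (6.71 × 10⁸)³ = 1.589 × 10⁻⁴
Amalthea: (2.08 × 10¹⁸) / (1.81 × 10⁸)³ = 3.508 × 10⁻⁷
Ratio (larger/smaller) = 453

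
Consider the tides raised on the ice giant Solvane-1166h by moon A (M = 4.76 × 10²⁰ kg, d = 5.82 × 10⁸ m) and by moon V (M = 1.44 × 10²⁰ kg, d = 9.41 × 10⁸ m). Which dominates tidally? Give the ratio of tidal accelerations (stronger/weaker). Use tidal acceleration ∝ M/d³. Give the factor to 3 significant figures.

The tide-raising term goes as M/d³ (the gradient of a 1/d² field).
Moon A: (4.76 × 10²⁰) / (5.82 × 10⁸)³ = 2.415 × 10⁻⁶
Moon V: (1.44 × 10²⁰) / (9.41 × 10⁸)³ = 1.728 × 10⁻⁷
Ratio (larger/smaller) = 14.0

Moon A, by a factor of ≈ 14.0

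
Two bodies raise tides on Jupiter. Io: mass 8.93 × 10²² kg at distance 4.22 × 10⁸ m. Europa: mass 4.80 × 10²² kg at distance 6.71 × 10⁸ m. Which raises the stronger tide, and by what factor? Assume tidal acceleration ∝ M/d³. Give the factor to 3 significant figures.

Tidal stretch scales as M/d³; compute that for each body.
Io: (8.93 × 10²²) / (4.22 × 10⁸)³ = 1.188 × 10⁻³
Europa: (4.80 × 10²²) / (6.71 × 10⁸)³ = 1.589 × 10⁻⁴
Ratio (larger/smaller) = 7.48

Io, by a factor of ≈ 7.48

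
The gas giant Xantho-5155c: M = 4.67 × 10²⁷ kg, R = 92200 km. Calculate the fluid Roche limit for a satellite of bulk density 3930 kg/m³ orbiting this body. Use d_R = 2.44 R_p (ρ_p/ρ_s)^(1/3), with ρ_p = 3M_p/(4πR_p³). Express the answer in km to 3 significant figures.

ρ_p = 3M_p/(4πR_p³) = 3 × (4.67 × 10²⁷) / (4π × (9.22 × 10⁷ m)³) = 1420 kg/m³
d_R = 2.44 × 92200 km × (1420/3930)^(1/3)
    = 1.60 × 10⁵ km

1.60 × 10⁵ km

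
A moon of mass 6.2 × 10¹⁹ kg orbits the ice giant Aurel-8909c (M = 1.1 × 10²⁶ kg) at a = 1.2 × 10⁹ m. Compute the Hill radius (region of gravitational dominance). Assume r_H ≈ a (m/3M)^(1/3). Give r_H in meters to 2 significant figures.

6.9 × 10⁶ m

r_H ≈ a (m/3M)^(1/3)
    = (1.2 × 10⁹) × (6.2 × 10¹⁹ / (3 × 1.1 × 10²⁶))^(1/3)
    = 6.9 × 10⁶ m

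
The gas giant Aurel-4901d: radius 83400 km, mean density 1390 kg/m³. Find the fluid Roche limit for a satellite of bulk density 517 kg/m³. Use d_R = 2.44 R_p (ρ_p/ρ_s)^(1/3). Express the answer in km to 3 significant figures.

2.83 × 10⁵ km

d_R = 2.44 × 83400 km × (1390/517)^(1/3)
    = 2.83 × 10⁵ km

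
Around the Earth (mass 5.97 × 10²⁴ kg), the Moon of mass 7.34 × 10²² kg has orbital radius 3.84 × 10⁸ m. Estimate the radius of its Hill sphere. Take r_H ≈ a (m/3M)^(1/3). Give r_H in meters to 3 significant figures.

6.15 × 10⁷ m

r_H ≈ a (m/3M)^(1/3)
    = (3.84 × 10⁸) × (7.34 × 10²² / (3 × 5.97 × 10²⁴))^(1/3)
    = 6.15 × 10⁷ m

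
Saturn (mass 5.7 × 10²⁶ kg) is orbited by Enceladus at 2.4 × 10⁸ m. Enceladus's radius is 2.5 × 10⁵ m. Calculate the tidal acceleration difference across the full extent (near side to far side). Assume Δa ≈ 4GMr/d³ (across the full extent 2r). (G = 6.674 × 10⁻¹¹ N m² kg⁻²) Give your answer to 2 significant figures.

2.8 × 10⁻³ m/s²

Δa = 4GMr/d³
   = 4 × (6.674 × 10⁻¹¹) × (5.7 × 10²⁶) × (2.5 × 10⁵) / (2.4 × 10⁸)³
   = 2.8 × 10⁻³ m/s²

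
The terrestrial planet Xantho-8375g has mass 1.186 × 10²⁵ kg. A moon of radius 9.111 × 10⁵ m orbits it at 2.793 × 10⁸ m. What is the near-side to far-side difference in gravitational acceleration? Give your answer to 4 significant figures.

Δa = 4GMr/d³
   = 4 × (6.674 × 10⁻¹¹) × (1.186 × 10²⁵) × (9.111 × 10⁵) / (2.793 × 10⁸)³
   = 1.324 × 10⁻⁴ m/s²

1.324 × 10⁻⁴ m/s²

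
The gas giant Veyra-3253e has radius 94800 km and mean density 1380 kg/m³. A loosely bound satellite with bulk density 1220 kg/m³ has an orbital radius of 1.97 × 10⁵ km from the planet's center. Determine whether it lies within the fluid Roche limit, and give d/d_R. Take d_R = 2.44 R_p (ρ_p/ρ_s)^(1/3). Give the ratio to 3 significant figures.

d_R = 2.44 × (94800 km) × (1380/1220)^(1/3) = 2.410 × 10⁵ km
d/d_R = (1.97 × 10⁵) / (2.410 × 10⁵) = 0.817
Since d/d_R < 1, the body is inside the Roche limit.

inside; d/d_R ≈ 0.817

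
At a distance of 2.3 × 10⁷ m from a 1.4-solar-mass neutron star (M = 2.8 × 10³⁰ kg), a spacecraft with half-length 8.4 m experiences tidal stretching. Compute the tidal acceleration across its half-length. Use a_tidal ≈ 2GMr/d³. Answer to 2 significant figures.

2.6 × 10⁻¹ m/s²

Δa = 2GMr/d³
   = 2 × (6.674 × 10⁻¹¹) × (2.8 × 10³⁰) × (8.4) / (2.3 × 10⁷)³
   = 2.6 × 10⁻¹ m/s²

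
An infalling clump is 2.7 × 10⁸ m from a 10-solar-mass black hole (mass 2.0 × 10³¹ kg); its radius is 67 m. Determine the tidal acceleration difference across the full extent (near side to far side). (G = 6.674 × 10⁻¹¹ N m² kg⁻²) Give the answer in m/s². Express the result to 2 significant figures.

The field gradient is 2GM/d³; across the full diameter 2r the difference is 4GMr/d³.
Δg = 4GMr/d³
   = 4 × (6.674 × 10⁻¹¹) × (2.0 × 10³¹) × (67) / (2.7 × 10⁸)³
   = 1.8 × 10⁻² m/s²

1.8 × 10⁻² m/s²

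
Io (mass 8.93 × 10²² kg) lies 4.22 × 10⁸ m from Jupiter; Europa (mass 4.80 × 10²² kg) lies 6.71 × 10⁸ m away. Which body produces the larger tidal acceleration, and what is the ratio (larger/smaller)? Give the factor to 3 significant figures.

Io, by a factor of ≈ 7.48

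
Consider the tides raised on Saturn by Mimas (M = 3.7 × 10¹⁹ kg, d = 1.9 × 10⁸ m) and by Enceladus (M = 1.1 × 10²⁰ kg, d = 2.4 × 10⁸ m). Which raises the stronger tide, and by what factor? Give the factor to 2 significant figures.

The tide-raising term goes as M/d³ (the gradient of a 1/d² field).
Mimas: (3.7 × 10¹⁹) / (1.9 × 10⁸)³ = 5.394 × 10⁻⁶
Enceladus: (1.1 × 10²⁰) / (2.4 × 10⁸)³ = 7.957 × 10⁻⁶
Ratio (larger/smaller) = 1.5

Enceladus, by a factor of ≈ 1.5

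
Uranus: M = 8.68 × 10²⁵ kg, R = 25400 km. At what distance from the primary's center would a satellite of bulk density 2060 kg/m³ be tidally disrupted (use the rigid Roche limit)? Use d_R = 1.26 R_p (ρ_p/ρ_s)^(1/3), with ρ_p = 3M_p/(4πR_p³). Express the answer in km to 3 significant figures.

27200 km

ρ_p = 3M_p/(4πR_p³) = 3 × (8.68 × 10²⁵) / (4π × (2.54 × 10⁷ m)³) = 1260 kg/m³
d_R = 1.26 × 25400 km × (1260/2060)^(1/3)
    = 27200 km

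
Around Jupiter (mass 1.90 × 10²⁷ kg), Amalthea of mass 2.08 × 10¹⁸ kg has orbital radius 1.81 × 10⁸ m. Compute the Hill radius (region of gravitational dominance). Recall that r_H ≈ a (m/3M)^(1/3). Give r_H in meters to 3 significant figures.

1.29 × 10⁵ m

r_H ≈ a (m/3M)^(1/3)
    = (1.81 × 10⁸) × (2.08 × 10¹⁸ / (3 × 1.90 × 10²⁷))^(1/3)
    = 1.29 × 10⁵ m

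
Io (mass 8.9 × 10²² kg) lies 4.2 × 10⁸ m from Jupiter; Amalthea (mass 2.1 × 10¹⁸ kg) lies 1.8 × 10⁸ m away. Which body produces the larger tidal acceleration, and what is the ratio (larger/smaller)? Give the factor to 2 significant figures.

Io, by a factor of ≈ 3300

Tidal stretch scales as M/d³; compute that for each body.
Io: (8.9 × 10²²) / (4.2 × 10⁸)³ = 1.201 × 10⁻³
Amalthea: (2.1 × 10¹⁸) / (1.8 × 10⁸)³ = 3.601 × 10⁻⁷
Ratio (larger/smaller) = 3300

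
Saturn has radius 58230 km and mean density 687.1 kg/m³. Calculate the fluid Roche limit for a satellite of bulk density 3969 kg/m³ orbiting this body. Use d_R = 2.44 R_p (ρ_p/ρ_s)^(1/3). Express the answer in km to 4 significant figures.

79190 km

d_R = 2.44 × 58230 km × (687.1/3969)^(1/3)
    = 79190 km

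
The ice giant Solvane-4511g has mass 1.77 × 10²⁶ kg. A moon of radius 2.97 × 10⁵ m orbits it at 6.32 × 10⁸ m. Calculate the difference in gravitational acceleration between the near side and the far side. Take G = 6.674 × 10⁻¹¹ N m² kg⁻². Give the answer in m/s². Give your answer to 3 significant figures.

Near-to-far spans 2r, so the tidal difference is twice the near-to-center value: 4GMr/d³.
Δa = 4GMr/d³
   = 4 × (6.674 × 10⁻¹¹) × (1.77 × 10²⁶) × (2.97 × 10⁵) / (6.32 × 10⁸)³
   = 5.56 × 10⁻⁵ m/s²

5.56 × 10⁻⁵ m/s²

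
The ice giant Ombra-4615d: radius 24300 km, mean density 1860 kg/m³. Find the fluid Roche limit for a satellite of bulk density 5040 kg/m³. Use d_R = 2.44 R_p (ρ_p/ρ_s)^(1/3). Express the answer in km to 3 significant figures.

42500 km

d_R = 2.44 × 24300 km × (1860/5040)^(1/3)
    = 42500 km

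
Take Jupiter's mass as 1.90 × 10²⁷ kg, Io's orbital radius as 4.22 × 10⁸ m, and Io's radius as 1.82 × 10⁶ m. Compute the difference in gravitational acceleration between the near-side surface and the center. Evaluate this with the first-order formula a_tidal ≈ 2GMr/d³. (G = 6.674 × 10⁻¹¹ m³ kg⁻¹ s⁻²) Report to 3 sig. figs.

Δa = 2GMr/d³
   = 2 × (6.674 × 10⁻¹¹) × (1.90 × 10²⁷) × (1.82 × 10⁶) / (4.22 × 10⁸)³
   = 6.14 × 10⁻³ m/s²

6.14 × 10⁻³ m/s²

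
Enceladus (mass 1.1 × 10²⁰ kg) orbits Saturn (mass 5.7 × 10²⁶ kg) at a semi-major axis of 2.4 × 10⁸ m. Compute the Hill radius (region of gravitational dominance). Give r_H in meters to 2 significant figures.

r_H ≈ a (m/3M)^(1/3)
    = (2.4 × 10⁸) × (1.1 × 10²⁰ / (3 × 5.7 × 10²⁶))^(1/3)
    = 9.6 × 10⁵ m

9.6 × 10⁵ m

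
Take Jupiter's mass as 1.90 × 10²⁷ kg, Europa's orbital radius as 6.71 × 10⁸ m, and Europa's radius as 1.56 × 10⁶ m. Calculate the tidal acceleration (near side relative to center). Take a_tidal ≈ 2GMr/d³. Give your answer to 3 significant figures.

1.31 × 10⁻³ m/s²

Δg = 2GMr/d³
   = 2 × (6.674 × 10⁻¹¹) × (1.90 × 10²⁷) × (1.56 × 10⁶) / (6.71 × 10⁸)³
   = 1.31 × 10⁻³ m/s²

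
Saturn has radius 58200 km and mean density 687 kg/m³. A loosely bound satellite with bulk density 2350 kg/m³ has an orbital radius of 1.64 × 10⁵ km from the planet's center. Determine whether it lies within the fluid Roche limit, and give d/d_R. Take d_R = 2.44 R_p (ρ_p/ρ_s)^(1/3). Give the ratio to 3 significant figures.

outside; d/d_R ≈ 1.74

d_R = 2.44 × (58200 km) × (687/2350)^(1/3) = 94250 km
d/d_R = (1.64 × 10⁵) / (94250) = 1.74
Since d/d_R > 1, the body is outside the Roche limit.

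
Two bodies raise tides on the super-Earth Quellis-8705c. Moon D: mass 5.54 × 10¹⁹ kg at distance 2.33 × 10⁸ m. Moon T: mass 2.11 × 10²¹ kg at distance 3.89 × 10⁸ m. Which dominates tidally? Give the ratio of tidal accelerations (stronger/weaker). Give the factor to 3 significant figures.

Moon T, by a factor of ≈ 8.18

Tidal stretch scales as M/d³; compute that for each body.
Moon D: (5.54 × 10¹⁹) / (2.33 × 10⁸)³ = 4.380 × 10⁻⁶
Moon T: (2.11 × 10²¹) / (3.89 × 10⁸)³ = 3.585 × 10⁻⁵
Ratio (larger/smaller) = 8.18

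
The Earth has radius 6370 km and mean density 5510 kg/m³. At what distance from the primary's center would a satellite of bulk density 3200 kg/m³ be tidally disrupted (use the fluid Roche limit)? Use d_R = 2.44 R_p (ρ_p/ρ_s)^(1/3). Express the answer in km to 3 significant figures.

d_R = 2.44 × 6370 km × (5510/3200)^(1/3)
    = 18600 km

18600 km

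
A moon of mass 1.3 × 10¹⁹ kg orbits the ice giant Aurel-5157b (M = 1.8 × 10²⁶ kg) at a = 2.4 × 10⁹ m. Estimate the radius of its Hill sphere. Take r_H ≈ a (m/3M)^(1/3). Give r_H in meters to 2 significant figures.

r_H ≈ a (m/3M)^(1/3)
    = (2.4 × 10⁹) × (1.3 × 10¹⁹ / (3 × 1.8 × 10²⁶))^(1/3)
    = 6.9 × 10⁶ m

6.9 × 10⁶ m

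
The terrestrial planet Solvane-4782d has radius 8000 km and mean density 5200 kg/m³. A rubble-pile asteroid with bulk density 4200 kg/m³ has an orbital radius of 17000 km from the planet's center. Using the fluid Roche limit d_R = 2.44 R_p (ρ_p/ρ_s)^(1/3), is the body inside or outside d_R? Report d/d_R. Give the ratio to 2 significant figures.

d_R = 2.44 × (8000 km) × (5200/4200)^(1/3) = 20960 km
d/d_R = (17000) / (20960) = 0.81
Since d/d_R < 1, the body is inside the Roche limit.

inside; d/d_R ≈ 0.81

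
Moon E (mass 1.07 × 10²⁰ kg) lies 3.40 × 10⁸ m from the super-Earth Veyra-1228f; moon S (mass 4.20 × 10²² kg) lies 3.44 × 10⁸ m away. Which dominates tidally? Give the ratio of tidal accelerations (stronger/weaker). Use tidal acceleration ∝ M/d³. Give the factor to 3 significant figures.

Moon S, by a factor of ≈ 379

Tidal stretch scales as M/d³; compute that for each body.
Moon E: (1.07 × 10²⁰) / (3.40 × 10⁸)³ = 2.722 × 10⁻⁶
Moon S: (4.20 × 10²²) / (3.44 × 10⁸)³ = 1.032 × 10⁻³
Ratio (larger/smaller) = 379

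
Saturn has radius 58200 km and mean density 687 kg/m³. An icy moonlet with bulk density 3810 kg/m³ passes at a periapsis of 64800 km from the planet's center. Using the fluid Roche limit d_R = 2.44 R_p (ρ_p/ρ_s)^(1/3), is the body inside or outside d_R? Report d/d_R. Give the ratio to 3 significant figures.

d_R = 2.44 × (58200 km) × (687/3810)^(1/3) = 80230 km
d/d_R = (64800) / (80230) = 0.808
Since d/d_R < 1, the body is inside the Roche limit.

inside; d/d_R ≈ 0.808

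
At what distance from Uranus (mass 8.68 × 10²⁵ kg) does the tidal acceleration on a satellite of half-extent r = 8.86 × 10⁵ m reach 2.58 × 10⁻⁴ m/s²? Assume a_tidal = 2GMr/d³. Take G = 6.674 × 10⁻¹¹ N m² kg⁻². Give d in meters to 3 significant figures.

2GMr/d³ = a_tidal  ⇒  d = (2GMr / a_tidal)^(1/3)
d = (2 × 6.674×10⁻¹¹ × (8.68 × 10²⁵) × (8.86 × 10⁵) / (2.58 × 10⁻⁴))^(1/3)
  = 3.41 × 10⁸ m

3.41 × 10⁸ m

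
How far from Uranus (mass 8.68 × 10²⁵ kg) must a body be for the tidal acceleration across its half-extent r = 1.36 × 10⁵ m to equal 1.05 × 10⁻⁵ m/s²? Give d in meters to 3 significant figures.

2GMr/d³ = a_tidal  ⇒  d = (2GMr / a_tidal)^(1/3)
d = (2 × 6.674×10⁻¹¹ × (8.68 × 10²⁵) × (1.36 × 10⁵) / (1.05 × 10⁻⁵))^(1/3)
  = 5.31 × 10⁸ m

5.31 × 10⁸ m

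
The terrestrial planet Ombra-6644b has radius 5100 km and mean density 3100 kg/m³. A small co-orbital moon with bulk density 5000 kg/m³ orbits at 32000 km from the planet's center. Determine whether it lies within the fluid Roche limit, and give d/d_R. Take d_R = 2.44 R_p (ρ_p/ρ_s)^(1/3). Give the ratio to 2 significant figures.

d_R = 2.44 × (5100 km) × (3100/5000)^(1/3) = 10610 km
d/d_R = (32000) / (10610) = 3.0
Since d/d_R > 1, the body is outside the Roche limit.

outside; d/d_R ≈ 3.0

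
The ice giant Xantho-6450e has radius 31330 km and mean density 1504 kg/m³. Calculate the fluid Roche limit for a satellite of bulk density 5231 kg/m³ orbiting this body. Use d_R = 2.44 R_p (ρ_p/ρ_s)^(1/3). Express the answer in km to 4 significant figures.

50460 km

d_R = 2.44 × 31330 km × (1504/5231)^(1/3)
    = 50460 km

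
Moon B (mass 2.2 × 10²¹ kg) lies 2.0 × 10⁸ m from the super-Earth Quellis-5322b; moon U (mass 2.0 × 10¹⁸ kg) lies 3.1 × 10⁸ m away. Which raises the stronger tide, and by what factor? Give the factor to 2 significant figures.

Moon B, by a factor of ≈ 4100

The tide-raising term goes as M/d³ (the gradient of a 1/d² field).
Moon B: (2.2 × 10²¹) / (2.0 × 10⁸)³ = 2.750 × 10⁻⁴
Moon U: (2.0 × 10¹⁸) / (3.1 × 10⁸)³ = 6.713 × 10⁻⁸
Ratio (larger/smaller) = 4100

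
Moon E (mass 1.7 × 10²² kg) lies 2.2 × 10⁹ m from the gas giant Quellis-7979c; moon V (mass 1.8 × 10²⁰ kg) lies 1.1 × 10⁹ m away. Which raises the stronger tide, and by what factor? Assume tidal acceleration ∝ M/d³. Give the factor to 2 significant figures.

Tidal acceleration ∝ M/d³, so compare M/d³ for each.
Moon E: (1.7 × 10²²) / (2.2 × 10⁹)³ = 1.597 × 10⁻⁶
Moon V: (1.8 × 10²⁰) / (1.1 × 10⁹)³ = 1.352 × 10⁻⁷
Ratio (larger/smaller) = 12

Moon E, by a factor of ≈ 12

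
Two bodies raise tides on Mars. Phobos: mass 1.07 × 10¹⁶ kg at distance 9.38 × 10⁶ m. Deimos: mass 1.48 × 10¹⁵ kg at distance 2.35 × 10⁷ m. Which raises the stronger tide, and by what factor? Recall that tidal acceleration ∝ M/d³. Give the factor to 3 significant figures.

Phobos, by a factor of ≈ 114

Tidal stretch scales as M/d³; compute that for each body.
Phobos: (1.07 × 10¹⁶) / (9.38 × 10⁶)³ = 1.297 × 10⁻⁵
Deimos: (1.48 × 10¹⁵) / (2.35 × 10⁷)³ = 1.140 × 10⁻⁷
Ratio (larger/smaller) = 114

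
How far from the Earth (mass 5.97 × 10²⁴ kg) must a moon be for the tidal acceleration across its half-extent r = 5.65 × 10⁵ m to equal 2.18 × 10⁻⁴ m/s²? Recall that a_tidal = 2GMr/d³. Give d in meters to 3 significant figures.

1.27 × 10⁸ m

2GMr/d³ = a_tidal  ⇒  d = (2GMr / a_tidal)^(1/3)
d = (2 × 6.674×10⁻¹¹ × (5.97 × 10²⁴) × (5.65 × 10⁵) / (2.18 × 10⁻⁴))^(1/3)
  = 1.27 × 10⁸ m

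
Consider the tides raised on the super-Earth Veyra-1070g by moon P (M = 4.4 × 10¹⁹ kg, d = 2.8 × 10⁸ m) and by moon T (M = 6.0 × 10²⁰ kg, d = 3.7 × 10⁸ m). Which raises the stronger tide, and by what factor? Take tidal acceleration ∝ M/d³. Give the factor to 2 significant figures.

Compare M/d³ for the two perturbers:
Moon P: (4.4 × 10¹⁹) / (2.8 × 10⁸)³ = 2.004 × 10⁻⁶
Moon T: (6.0 × 10²⁰) / (3.7 × 10⁸)³ = 1.185 × 10⁻⁵
Ratio (larger/smaller) = 5.9

Moon T, by a factor of ≈ 5.9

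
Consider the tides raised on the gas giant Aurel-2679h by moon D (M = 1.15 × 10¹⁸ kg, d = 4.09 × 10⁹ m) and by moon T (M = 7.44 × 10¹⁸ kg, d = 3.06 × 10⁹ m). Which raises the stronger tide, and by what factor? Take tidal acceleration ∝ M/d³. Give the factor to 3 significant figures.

The tide-raising term goes as M/d³ (the gradient of a 1/d² field).
Moon D: (1.15 × 10¹⁸) / (4.09 × 10⁹)³ = 1.681 × 10⁻¹¹
Moon T: (7.44 × 10¹⁸) / (3.06 × 10⁹)³ = 2.597 × 10⁻¹⁰
Ratio (larger/smaller) = 15.4

Moon T, by a factor of ≈ 15.4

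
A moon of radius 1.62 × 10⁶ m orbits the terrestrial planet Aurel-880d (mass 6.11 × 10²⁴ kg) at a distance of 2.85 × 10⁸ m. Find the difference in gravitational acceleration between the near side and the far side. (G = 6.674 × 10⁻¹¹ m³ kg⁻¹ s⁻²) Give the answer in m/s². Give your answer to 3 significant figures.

Δg = 4GMr/d³
   = 4 × (6.674 × 10⁻¹¹) × (6.11 × 10²⁴) × (1.62 × 10⁶) / (2.85 × 10⁸)³
   = 1.14 × 10⁻⁴ m/s²

1.14 × 10⁻⁴ m/s²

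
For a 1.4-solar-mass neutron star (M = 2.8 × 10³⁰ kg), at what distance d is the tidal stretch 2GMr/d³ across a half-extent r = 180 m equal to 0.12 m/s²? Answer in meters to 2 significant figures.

8.2 × 10⁷ m

2GMr/d³ = a_tidal  ⇒  d = (2GMr / a_tidal)^(1/3)
d = (2 × 6.674×10⁻¹¹ × (2.8 × 10³⁰) × (180) / (0.12))^(1/3)
  = 8.2 × 10⁷ m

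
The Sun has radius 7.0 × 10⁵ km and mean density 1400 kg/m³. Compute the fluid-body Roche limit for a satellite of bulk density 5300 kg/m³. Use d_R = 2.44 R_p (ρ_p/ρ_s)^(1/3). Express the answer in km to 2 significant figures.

d_R = 2.44 × 7.0 × 10⁵ km × (1400/5300)^(1/3)
    = 1.1 × 10⁶ km

1.1 × 10⁶ km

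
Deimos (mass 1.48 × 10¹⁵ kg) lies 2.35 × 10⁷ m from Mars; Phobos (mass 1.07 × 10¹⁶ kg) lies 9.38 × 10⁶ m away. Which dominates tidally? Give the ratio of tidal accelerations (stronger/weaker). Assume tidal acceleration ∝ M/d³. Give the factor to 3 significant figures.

Phobos, by a factor of ≈ 114

Tidal acceleration ∝ M/d³, so compare M/d³ for each.
Deimos: (1.48 × 10¹⁵) / (2.35 × 10⁷)³ = 1.140 × 10⁻⁷
Phobos: (1.07 × 10¹⁶) / (9.38 × 10⁶)³ = 1.297 × 10⁻⁵
Ratio (larger/smaller) = 114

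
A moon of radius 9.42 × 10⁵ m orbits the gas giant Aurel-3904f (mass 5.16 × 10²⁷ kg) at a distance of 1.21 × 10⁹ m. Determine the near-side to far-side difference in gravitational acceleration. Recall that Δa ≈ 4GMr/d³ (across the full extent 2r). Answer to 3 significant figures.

Δa = 4GMr/d³
   = 4 × (6.674 × 10⁻¹¹) × (5.16 × 10²⁷) × (9.42 × 10⁵) / (1.21 × 10⁹)³
   = 7.32 × 10⁻⁴ m/s²

7.32 × 10⁻⁴ m/s²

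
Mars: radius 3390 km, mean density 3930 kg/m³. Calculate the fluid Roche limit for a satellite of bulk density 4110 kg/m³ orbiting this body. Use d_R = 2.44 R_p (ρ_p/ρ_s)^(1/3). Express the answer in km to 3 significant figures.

d_R = 2.44 × 3390 km × (3930/4110)^(1/3)
    = 8150 km

8150 km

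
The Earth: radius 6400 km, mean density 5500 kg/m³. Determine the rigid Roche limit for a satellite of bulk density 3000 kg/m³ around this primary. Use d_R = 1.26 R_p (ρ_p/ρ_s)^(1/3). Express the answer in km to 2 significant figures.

9900 km

d_R = 1.26 × 6400 km × (5500/3000)^(1/3)
    = 9900 km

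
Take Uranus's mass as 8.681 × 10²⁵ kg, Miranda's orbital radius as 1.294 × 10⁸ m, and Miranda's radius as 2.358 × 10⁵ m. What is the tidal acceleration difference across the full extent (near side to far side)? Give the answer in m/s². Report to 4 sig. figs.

Δg = 4GMr/d³
   = 4 × (6.674 × 10⁻¹¹) × (8.681 × 10²⁵) × (2.358 × 10⁵) / (1.294 × 10⁸)³
   = 2.522 × 10⁻³ m/s²

2.522 × 10⁻³ m/s²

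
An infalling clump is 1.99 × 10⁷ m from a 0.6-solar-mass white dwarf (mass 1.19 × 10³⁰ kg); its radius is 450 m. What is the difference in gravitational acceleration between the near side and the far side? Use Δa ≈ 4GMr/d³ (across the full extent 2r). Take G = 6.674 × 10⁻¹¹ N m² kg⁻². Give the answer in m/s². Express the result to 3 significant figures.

Δa = 4GMr/d³
   = 4 × (6.674 × 10⁻¹¹) × (1.19 × 10³⁰) × (450) / (1.99 × 10⁷)³
   = 1.81 × 10¹ m/s²

1.81 × 10¹ m/s²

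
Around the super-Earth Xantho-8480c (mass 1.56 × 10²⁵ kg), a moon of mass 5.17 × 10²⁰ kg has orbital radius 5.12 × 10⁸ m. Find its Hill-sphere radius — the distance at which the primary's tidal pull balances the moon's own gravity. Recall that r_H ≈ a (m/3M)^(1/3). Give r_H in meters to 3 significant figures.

r_H ≈ a (m/3M)^(1/3)
    = (5.12 × 10⁸) × (5.17 × 10²⁰ / (3 × 1.56 × 10²⁵))^(1/3)
    = 1.14 × 10⁷ m

1.14 × 10⁷ m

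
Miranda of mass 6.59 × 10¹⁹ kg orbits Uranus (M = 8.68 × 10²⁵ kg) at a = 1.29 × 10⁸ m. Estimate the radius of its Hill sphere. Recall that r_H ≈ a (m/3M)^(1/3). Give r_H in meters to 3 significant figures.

8.16 × 10⁵ m

r_H ≈ a (m/3M)^(1/3)
    = (1.29 × 10⁸) × (6.59 × 10¹⁹ / (3 × 8.68 × 10²⁵))^(1/3)
    = 8.16 × 10⁵ m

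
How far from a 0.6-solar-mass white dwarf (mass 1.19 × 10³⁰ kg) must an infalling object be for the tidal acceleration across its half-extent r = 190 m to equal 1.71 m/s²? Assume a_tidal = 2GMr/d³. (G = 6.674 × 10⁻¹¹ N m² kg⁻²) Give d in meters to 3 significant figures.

2.60 × 10⁷ m

2GMr/d³ = a_tidal  ⇒  d = (2GMr / a_tidal)^(1/3)
d = (2 × 6.674×10⁻¹¹ × (1.19 × 10³⁰) × (190) / (1.71))^(1/3)
  = 2.60 × 10⁷ m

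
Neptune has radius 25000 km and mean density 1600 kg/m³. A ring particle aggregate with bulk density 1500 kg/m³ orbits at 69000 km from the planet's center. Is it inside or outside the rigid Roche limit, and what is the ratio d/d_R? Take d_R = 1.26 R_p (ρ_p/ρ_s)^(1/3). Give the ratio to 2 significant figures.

d_R = 1.26 × (25000 km) × (1600/1500)^(1/3) = 32180 km
d/d_R = (69000) / (32180) = 2.1
Since d/d_R > 1, the body is outside the Roche limit.

outside; d/d_R ≈ 2.1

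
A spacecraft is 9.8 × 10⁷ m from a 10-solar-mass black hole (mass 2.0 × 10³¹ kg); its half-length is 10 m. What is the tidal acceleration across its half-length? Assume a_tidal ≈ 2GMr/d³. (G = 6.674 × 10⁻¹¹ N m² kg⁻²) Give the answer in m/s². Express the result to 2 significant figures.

2.8 × 10⁻² m/s²

The tidal stretch is the gradient of GM/d² times the body's extent r, hence the 1/d³ dependence.
Δg = 2GMr/d³
   = 2 × (6.674 × 10⁻¹¹) × (2.0 × 10³¹) × (10) / (9.8 × 10⁷)³
   = 2.8 × 10⁻² m/s²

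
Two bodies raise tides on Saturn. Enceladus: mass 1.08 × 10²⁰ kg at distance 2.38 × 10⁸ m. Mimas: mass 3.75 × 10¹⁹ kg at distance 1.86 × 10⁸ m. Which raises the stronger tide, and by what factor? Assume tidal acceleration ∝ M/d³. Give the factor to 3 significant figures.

Enceladus, by a factor of ≈ 1.37

Compare M/d³ for the two perturbers:
Enceladus: (1.08 × 10²⁰) / (2.38 × 10⁸)³ = 8.011 × 10⁻⁶
Mimas: (3.75 × 10¹⁹) / (1.86 × 10⁸)³ = 5.828 × 10⁻⁶
Ratio (larger/smaller) = 1.37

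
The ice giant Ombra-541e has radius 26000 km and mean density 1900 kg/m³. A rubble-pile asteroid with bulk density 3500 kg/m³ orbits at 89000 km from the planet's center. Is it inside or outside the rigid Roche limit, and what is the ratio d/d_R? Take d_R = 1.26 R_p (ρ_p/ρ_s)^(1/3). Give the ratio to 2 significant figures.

outside; d/d_R ≈ 3.3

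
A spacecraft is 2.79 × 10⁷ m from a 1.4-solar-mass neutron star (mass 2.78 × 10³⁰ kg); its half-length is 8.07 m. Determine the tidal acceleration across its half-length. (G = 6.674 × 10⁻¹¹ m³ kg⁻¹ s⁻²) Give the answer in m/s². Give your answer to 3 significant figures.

Δa = 2GMr/d³
   = 2 × (6.674 × 10⁻¹¹) × (2.78 × 10³⁰) × (8.07) / (2.79 × 10⁷)³
   = 1.38 × 10⁻¹ m/s²

1.38 × 10⁻¹ m/s²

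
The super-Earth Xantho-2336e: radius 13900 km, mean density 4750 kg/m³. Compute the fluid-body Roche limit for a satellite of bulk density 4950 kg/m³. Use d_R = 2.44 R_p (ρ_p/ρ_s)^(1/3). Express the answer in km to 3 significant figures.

33500 km

d_R = 2.44 × 13900 km × (4750/4950)^(1/3)
    = 33500 km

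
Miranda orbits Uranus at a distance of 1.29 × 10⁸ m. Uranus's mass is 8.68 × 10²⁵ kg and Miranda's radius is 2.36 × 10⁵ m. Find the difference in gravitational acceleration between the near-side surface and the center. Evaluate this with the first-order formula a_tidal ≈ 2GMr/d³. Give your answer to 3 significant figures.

Since r ≪ d, expand the inverse-square field across one radius to get the leading 2GMr/d³ term.
a_tidal = 2GMr/d³
        = 2 × (6.674 × 10⁻¹¹) × (8.68 × 10²⁵) × (2.36 × 10⁵) / (1.29 × 10⁸)³
        = 1.27 × 10⁻³ m/s²

1.27 × 10⁻³ m/s²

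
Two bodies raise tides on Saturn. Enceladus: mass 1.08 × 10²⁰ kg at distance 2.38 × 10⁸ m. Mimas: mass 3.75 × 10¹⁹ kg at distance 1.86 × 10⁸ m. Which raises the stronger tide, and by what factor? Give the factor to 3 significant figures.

Enceladus, by a factor of ≈ 1.37

Tidal acceleration ∝ M/d³, so compare M/d³ for each.
Enceladus: (1.08 × 10²⁰) / (2.38 × 10⁸)³ = 8.011 × 10⁻⁶
Mimas: (3.75 × 10¹⁹) / (1.86 × 10⁸)³ = 5.828 × 10⁻⁶
Ratio (larger/smaller) = 1.37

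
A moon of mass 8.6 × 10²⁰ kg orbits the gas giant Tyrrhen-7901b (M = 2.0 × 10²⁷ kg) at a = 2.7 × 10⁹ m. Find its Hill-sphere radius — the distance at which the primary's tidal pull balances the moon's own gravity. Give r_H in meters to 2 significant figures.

1.4 × 10⁷ m

r_H ≈ a (m/3M)^(1/3)
    = (2.7 × 10⁹) × (8.6 × 10²⁰ / (3 × 2.0 × 10²⁷))^(1/3)
    = 1.4 × 10⁷ m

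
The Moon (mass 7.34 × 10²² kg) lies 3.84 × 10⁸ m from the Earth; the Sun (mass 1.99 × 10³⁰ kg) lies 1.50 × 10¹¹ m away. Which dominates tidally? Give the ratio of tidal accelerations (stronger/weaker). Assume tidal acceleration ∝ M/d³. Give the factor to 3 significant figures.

The Moon, by a factor of ≈ 2.20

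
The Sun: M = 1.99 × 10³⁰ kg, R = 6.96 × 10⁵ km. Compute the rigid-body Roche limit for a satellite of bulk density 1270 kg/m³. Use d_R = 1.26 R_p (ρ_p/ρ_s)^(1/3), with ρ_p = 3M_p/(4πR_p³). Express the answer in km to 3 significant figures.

9.08 × 10⁵ km

ρ_p = 3M_p/(4πR_p³) = 3 × (1.99 × 10³⁰) / (4π × (6.96 × 10⁸ m)³) = 1410 kg/m³
d_R = 1.26 × 6.96 × 10⁵ km × (1410/1270)^(1/3)
    = 9.08 × 10⁵ km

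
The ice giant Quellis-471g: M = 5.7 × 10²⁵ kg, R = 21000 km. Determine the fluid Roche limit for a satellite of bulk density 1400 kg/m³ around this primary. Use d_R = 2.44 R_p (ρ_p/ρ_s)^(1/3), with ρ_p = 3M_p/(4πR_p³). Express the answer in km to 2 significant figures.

ρ_p = 3M_p/(4πR_p³) = 3 × (5.7 × 10²⁵) / (4π × (2.1 × 10⁷ m)³) = 1500 kg/m³
d_R = 2.44 × 21000 km × (1500/1400)^(1/3)
    = 52000 km

52000 km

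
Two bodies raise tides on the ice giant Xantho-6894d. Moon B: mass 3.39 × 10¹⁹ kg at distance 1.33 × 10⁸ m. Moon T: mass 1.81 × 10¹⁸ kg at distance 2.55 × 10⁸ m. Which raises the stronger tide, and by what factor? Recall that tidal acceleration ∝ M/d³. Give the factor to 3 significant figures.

The tide-raising term goes as M/d³ (the gradient of a 1/d² field).
Moon B: (3.39 × 10¹⁹) / (1.33 × 10⁸)³ = 1.441 × 10⁻⁵
Moon T: (1.81 × 10¹⁸) / (2.55 × 10⁸)³ = 1.092 × 10⁻⁷
Ratio (larger/smaller) = 132

Moon B, by a factor of ≈ 132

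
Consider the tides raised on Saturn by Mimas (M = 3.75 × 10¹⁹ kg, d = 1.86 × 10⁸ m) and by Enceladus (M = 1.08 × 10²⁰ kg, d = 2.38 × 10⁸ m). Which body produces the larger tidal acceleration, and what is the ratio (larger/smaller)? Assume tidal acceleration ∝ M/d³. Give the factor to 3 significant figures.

The tide-raising term goes as M/d³ (the gradient of a 1/d² field).
Mimas: (3.75 × 10¹⁹) / (1.86 × 10⁸)³ = 5.828 × 10⁻⁶
Enceladus: (1.08 × 10²⁰) / (2.38 × 10⁸)³ = 8.011 × 10⁻⁶
Ratio (larger/smaller) = 1.37

Enceladus, by a factor of ≈ 1.37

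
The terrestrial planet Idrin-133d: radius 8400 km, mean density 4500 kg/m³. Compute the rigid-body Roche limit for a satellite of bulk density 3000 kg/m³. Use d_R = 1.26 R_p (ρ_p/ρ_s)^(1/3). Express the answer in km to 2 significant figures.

12000 km

d_R = 1.26 × 8400 km × (4500/3000)^(1/3)
    = 12000 km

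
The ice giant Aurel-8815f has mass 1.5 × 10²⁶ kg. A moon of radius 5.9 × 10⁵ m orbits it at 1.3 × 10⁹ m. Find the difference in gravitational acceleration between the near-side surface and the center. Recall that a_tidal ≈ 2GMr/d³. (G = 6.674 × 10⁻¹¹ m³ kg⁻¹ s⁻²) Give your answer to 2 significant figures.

5.4 × 10⁻⁶ m/s²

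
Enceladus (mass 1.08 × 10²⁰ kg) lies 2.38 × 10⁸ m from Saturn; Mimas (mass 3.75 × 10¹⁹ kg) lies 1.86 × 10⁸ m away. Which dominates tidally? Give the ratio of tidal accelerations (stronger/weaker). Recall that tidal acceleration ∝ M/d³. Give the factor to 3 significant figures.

The tide-raising term goes as M/d³ (the gradient of a 1/d² field).
Enceladus: (1.08 × 10²⁰) / (2.38 × 10⁸)³ = 8.011 × 10⁻⁶
Mimas: (3.75 × 10¹⁹) / (1.86 × 10⁸)³ = 5.828 × 10⁻⁶
Ratio (larger/smaller) = 1.37

Enceladus, by a factor of ≈ 1.37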